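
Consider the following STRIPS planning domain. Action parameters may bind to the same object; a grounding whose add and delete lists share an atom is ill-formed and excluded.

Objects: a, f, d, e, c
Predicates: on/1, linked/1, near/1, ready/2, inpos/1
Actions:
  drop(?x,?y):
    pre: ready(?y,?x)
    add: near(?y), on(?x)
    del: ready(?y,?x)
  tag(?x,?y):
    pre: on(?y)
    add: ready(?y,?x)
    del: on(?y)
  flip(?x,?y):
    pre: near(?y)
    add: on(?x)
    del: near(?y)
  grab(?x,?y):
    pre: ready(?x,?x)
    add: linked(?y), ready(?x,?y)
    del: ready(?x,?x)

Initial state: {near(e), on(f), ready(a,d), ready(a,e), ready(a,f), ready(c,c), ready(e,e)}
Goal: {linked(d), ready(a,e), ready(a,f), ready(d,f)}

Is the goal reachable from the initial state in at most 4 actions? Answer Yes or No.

Yes

1. drop(d,a)  →  {near(a), near(e), on(d), on(f), ready(a,e), ready(a,f), ready(c,c), ready(e,e)}
2. tag(f,d)  →  {near(a), near(e), on(f), ready(a,e), ready(a,f), ready(c,c), ready(d,f), ready(e,e)}
3. grab(e,d)  →  {linked(d), near(a), near(e), on(f), ready(a,e), ready(a,f), ready(c,c), ready(d,f), ready(e,d)}
optimal plan length = 3; 3 ≤ 4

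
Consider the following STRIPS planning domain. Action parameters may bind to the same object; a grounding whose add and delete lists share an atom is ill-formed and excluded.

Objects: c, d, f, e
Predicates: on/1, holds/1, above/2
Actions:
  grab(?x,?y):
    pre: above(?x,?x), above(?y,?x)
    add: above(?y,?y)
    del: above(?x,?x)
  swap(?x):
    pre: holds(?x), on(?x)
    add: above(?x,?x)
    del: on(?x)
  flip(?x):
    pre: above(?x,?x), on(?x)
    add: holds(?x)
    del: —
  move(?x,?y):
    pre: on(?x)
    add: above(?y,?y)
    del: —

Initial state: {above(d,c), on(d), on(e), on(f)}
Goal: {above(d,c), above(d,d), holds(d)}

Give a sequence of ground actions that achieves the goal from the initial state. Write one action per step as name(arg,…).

move(d,d); flip(d)

1. move(d,d)  →  {above(d,c), above(d,d), on(d), on(e), on(f)}
2. flip(d)  →  {above(d,c), above(d,d), holds(d), on(d), on(e), on(f)}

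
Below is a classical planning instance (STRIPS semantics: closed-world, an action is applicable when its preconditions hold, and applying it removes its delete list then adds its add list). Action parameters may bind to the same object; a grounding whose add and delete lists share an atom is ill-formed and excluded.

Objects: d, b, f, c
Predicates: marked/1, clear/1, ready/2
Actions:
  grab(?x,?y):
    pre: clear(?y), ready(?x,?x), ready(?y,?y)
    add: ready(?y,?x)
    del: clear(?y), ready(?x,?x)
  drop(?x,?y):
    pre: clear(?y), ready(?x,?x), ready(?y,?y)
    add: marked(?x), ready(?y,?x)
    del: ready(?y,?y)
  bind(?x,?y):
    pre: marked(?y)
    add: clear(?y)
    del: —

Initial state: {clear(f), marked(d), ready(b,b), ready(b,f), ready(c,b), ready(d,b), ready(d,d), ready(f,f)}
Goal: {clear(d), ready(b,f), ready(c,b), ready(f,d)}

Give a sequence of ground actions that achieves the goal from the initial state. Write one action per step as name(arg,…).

1. grab(d,f)  →  {marked(d), ready(b,b), ready(b,f), ready(c,b), ready(d,b), ready(f,d), ready(f,f)}
2. bind(d,d)  →  {clear(d), marked(d), ready(b,b), ready(b,f), ready(c,b), ready(d,b), ready(f,d), ready(f,f)}

grab(d,f); bind(d,d)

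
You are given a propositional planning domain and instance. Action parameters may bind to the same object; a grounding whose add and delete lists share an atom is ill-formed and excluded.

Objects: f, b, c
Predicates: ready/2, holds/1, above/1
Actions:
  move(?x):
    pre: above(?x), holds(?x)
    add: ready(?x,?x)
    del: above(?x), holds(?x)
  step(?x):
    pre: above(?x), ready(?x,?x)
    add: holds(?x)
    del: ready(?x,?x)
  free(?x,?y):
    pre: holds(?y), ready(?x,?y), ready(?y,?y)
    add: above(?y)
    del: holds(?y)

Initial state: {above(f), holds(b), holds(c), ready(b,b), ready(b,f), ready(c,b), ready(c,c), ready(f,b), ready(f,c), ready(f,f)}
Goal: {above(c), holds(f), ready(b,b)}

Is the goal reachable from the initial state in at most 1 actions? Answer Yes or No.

1. step(f)  →  {above(f), holds(b), holds(c), holds(f), ready(b,b), ready(b,f), ready(c,b), ready(c,c), ready(f,b), ready(f,c)}
2. free(f,c)  →  {above(c), above(f), holds(b), holds(f), ready(b,b), ready(b,f), ready(c,b), ready(c,c), ready(f,b), ready(f,c)}
optimal plan length = 2; 2 > 1

No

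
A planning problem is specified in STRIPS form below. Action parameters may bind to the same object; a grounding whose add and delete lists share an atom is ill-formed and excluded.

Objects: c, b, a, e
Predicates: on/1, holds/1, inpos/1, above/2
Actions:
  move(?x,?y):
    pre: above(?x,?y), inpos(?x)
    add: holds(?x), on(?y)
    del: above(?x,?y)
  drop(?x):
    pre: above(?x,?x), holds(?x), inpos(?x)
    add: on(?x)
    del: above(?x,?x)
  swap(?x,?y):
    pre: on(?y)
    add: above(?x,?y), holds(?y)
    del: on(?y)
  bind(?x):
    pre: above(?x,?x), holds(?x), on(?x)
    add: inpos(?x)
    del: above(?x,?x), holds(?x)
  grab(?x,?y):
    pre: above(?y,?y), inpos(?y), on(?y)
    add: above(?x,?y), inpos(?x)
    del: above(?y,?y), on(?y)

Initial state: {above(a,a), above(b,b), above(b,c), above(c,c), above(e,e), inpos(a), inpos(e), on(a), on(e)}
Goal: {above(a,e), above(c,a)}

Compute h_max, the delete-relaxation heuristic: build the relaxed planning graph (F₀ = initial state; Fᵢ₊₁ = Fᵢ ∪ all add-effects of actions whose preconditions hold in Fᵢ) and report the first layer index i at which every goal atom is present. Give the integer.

1

F0 = init (9 atoms)
F1 = F0 ∪ {above(a,e), above(b,a), above(b,e), above(c,a), above(c,e), above(e,a), holds(a), holds(e), inpos(b), inpos(c)}  (19 atoms)
goal ⊆ F1  ⇒  h_max = 1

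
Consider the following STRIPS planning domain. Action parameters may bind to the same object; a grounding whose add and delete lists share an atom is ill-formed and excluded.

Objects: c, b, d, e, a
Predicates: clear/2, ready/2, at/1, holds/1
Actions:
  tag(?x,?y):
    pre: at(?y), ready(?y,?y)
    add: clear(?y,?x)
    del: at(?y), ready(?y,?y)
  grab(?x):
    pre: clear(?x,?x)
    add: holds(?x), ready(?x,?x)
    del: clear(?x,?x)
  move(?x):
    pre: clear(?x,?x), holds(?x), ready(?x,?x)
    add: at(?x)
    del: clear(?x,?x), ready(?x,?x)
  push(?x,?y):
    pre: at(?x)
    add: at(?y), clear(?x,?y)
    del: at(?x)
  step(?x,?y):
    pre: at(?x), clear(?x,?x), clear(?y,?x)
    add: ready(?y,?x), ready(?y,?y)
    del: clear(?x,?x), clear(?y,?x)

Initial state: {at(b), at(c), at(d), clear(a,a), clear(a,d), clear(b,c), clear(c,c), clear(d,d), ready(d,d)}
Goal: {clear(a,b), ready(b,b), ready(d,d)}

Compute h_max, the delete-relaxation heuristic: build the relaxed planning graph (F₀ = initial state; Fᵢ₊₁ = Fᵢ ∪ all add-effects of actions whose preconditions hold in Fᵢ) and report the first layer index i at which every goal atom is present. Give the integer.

F0 = init (9 atoms)
F1 = F0 ∪ {at(a), at(e), clear(b,a), clear(b,d), clear(b,e), clear(c,a), clear(c,b), clear(c,d), clear(c,e), clear(d,a), clear(d,b), clear(d,c), clear(d,e), holds(a), holds(c), holds(d), ready(a,a), ready(a,d), ready(b,b), ready(b,c), ready(c,c)}  (30 atoms)
F2 = F1 ∪ {clear(a,b), clear(a,c), clear(a,e), clear(b,b), clear(e,a), clear(e,b), clear(e,c), clear(e,d), ready(b,a), ready(b,d), ready(c,a), ready(c,d), ready(d,a), ready(d,c)}  (44 atoms)
goal ⊆ F2  ⇒  h_max = 2

2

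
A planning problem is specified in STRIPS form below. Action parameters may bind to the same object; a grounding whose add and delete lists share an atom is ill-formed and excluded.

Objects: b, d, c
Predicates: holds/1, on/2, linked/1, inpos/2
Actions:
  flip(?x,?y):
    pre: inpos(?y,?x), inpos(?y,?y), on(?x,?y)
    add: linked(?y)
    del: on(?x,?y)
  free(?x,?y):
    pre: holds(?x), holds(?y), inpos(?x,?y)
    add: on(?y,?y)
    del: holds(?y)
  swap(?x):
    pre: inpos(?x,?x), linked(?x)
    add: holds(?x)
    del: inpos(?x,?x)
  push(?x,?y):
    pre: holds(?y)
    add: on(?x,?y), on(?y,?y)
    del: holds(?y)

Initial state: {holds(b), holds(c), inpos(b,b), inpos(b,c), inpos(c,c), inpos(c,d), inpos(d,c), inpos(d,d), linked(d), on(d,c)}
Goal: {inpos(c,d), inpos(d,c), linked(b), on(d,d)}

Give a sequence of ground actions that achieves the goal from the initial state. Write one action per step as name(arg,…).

free(b,b); flip(b,b); swap(d); free(c,d)

1. free(b,b)  →  {holds(c), inpos(b,b), inpos(b,c), inpos(c,c), inpos(c,d), inpos(d,c), inpos(d,d), linked(d), on(b,b), on(d,c)}
2. flip(b,b)  →  {holds(c), inpos(b,b), inpos(b,c), inpos(c,c), inpos(c,d), inpos(d,c), inpos(d,d), linked(b), linked(d), on(d,c)}
3. swap(d)  →  {holds(c), holds(d), inpos(b,b), inpos(b,c), inpos(c,c), inpos(c,d), inpos(d,c), linked(b), linked(d), on(d,c)}
4. free(c,d)  →  {holds(c), inpos(b,b), inpos(b,c), inpos(c,c), inpos(c,d), inpos(d,c), linked(b), linked(d), on(d,c), on(d,d)}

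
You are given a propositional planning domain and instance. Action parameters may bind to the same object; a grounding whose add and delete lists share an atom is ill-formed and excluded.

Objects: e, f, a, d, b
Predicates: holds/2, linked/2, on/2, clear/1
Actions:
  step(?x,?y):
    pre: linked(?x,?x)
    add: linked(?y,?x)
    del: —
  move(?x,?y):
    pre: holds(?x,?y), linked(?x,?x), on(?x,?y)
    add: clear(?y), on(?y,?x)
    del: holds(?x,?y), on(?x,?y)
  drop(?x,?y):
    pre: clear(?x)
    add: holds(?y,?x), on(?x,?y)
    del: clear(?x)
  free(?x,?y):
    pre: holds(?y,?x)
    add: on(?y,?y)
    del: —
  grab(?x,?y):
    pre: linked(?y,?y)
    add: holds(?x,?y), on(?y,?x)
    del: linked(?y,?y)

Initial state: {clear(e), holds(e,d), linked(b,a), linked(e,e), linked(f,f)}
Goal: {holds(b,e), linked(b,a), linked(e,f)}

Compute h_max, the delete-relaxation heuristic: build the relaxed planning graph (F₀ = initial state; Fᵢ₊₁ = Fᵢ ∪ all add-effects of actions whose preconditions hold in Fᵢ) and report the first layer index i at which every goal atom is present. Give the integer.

F0 = init (5 atoms)
F1 = F0 ∪ {holds(a,e), holds(a,f), holds(b,e), holds(b,f), holds(d,e), holds(d,f), holds(e,e), holds(e,f), holds(f,e), holds(f,f), linked(a,e), linked(a,f), linked(b,e), linked(b,f), linked(d,e), linked(d,f), linked(e,f), linked(f,e), on(e,a), on(e,b), on(e,d), on(e,e), on(e,f), on(f,a), on(f,b), on(f,d), on(f,e), on(f,f)}  (33 atoms)
goal ⊆ F1  ⇒  h_max = 1

1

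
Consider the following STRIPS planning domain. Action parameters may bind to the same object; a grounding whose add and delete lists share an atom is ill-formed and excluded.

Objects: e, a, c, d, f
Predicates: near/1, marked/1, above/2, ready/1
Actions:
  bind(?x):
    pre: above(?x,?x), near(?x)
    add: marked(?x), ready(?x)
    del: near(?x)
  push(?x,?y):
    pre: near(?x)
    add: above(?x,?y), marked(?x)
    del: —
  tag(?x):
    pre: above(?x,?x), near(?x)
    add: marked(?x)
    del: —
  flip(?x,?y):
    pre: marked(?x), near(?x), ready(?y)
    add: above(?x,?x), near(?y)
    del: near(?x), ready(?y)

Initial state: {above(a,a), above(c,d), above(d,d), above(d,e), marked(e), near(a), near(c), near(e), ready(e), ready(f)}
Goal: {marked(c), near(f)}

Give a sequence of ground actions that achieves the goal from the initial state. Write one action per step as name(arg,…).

push(c,e); flip(e,f)

1. push(c,e)  →  {above(a,a), above(c,d), above(c,e), above(d,d), above(d,e), marked(c), marked(e), near(a), near(c), near(e), ready(e), ready(f)}
2. flip(e,f)  →  {above(a,a), above(c,d), above(c,e), above(d,d), above(d,e), above(e,e), marked(c), marked(e), near(a), near(c), near(f), ready(e)}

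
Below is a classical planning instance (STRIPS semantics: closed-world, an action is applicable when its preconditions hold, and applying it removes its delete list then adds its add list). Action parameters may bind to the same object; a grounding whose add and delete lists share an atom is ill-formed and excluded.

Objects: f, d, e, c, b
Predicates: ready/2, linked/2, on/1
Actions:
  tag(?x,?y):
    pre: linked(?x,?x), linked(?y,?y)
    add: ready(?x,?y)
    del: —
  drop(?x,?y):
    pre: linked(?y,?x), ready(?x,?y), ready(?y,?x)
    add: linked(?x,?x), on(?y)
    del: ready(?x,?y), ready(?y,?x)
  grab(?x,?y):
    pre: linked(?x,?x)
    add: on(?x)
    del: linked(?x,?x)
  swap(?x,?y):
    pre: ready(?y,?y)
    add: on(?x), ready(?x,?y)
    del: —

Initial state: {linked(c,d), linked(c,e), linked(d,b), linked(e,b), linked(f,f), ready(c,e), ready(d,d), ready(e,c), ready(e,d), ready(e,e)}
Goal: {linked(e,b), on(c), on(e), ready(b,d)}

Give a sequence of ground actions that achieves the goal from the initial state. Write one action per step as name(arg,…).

1. drop(e,c)  →  {linked(c,d), linked(c,e), linked(d,b), linked(e,b), linked(e,e), linked(f,f), on(c), ready(d,d), ready(e,d), ready(e,e)}
2. drop(e,e)  →  {linked(c,d), linked(c,e), linked(d,b), linked(e,b), linked(e,e), linked(f,f), on(c), on(e), ready(d,d), ready(e,d)}
3. swap(b,d)  →  {linked(c,d), linked(c,e), linked(d,b), linked(e,b), linked(e,e), linked(f,f), on(b), on(c), on(e), ready(b,d), ready(d,d), ready(e,d)}

drop(e,c); drop(e,e); swap(b,d)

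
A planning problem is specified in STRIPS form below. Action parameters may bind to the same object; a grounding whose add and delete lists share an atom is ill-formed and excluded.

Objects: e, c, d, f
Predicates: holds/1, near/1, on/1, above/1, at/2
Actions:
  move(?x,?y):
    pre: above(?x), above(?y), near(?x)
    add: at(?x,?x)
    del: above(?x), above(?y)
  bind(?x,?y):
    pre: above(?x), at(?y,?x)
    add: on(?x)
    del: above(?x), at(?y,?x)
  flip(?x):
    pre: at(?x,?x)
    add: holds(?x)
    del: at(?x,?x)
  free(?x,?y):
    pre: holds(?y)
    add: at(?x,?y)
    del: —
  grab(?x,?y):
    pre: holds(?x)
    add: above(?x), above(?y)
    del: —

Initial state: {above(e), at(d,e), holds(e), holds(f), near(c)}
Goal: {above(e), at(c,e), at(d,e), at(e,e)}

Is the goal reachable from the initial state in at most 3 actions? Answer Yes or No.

1. free(e,e)  →  {above(e), at(d,e), at(e,e), holds(e), holds(f), near(c)}
2. free(c,e)  →  {above(e), at(c,e), at(d,e), at(e,e), holds(e), holds(f), near(c)}
optimal plan length = 2; 2 ≤ 3

Yes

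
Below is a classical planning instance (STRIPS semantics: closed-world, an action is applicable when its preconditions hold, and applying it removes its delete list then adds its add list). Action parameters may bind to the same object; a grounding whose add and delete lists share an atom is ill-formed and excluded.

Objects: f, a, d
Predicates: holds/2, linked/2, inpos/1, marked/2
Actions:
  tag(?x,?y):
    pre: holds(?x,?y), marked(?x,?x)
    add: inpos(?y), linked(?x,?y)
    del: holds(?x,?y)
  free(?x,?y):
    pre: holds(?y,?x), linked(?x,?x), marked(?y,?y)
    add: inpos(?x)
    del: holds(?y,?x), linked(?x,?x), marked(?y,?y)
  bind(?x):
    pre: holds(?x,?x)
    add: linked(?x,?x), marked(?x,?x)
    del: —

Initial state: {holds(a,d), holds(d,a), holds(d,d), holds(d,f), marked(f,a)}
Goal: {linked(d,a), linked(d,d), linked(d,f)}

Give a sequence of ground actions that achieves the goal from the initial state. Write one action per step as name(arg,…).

bind(d); tag(d,f); tag(d,a)

1. bind(d)  →  {holds(a,d), holds(d,a), holds(d,d), holds(d,f), linked(d,d), marked(d,d), marked(f,a)}
2. tag(d,f)  →  {holds(a,d), holds(d,a), holds(d,d), inpos(f), linked(d,d), linked(d,f), marked(d,d), marked(f,a)}
3. tag(d,a)  →  {holds(a,d), holds(d,d), inpos(a), inpos(f), linked(d,a), linked(d,d), linked(d,f), marked(d,d), marked(f,a)}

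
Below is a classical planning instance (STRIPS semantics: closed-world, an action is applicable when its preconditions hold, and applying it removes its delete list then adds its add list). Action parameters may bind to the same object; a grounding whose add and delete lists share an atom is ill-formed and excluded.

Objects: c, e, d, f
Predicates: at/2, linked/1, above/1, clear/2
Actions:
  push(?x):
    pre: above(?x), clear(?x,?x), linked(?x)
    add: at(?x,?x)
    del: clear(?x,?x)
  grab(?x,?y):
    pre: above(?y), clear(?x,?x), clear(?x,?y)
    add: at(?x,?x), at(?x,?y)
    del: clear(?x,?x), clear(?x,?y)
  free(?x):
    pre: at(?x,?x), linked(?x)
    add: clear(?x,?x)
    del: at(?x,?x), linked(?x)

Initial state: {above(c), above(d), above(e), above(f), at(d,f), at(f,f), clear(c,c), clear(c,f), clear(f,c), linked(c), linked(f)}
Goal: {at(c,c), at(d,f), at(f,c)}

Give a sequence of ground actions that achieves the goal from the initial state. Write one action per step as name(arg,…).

1. push(c)  →  {above(c), above(d), above(e), above(f), at(c,c), at(d,f), at(f,f), clear(c,f), clear(f,c), linked(c), linked(f)}
2. free(f)  →  {above(c), above(d), above(e), above(f), at(c,c), at(d,f), clear(c,f), clear(f,c), clear(f,f), linked(c)}
3. grab(f,c)  →  {above(c), above(d), above(e), above(f), at(c,c), at(d,f), at(f,c), at(f,f), clear(c,f), linked(c)}

push(c); free(f); grab(f,c)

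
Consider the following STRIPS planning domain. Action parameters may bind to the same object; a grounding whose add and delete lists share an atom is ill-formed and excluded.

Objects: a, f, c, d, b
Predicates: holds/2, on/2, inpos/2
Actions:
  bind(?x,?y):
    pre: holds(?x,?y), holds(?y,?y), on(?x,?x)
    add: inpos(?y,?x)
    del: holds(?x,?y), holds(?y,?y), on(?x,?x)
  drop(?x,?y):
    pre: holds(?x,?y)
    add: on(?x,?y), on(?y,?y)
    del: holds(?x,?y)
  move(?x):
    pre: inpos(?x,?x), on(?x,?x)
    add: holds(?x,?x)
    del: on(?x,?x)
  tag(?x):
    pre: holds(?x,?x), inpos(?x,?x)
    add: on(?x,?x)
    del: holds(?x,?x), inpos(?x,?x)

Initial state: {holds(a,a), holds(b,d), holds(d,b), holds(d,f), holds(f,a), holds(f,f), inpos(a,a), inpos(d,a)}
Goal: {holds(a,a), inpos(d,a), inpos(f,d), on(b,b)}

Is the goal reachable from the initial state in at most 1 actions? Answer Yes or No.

No

1. drop(d,b)  →  {holds(a,a), holds(b,d), holds(d,f), holds(f,a), holds(f,f), inpos(a,a), inpos(d,a), on(b,b), on(d,b)}
2. drop(b,d)  →  {holds(a,a), holds(d,f), holds(f,a), holds(f,f), inpos(a,a), inpos(d,a), on(b,b), on(b,d), on(d,b), on(d,d)}
3. bind(d,f)  →  {holds(a,a), holds(f,a), inpos(a,a), inpos(d,a), inpos(f,d), on(b,b), on(b,d), on(d,b)}
optimal plan length = 3; 3 > 1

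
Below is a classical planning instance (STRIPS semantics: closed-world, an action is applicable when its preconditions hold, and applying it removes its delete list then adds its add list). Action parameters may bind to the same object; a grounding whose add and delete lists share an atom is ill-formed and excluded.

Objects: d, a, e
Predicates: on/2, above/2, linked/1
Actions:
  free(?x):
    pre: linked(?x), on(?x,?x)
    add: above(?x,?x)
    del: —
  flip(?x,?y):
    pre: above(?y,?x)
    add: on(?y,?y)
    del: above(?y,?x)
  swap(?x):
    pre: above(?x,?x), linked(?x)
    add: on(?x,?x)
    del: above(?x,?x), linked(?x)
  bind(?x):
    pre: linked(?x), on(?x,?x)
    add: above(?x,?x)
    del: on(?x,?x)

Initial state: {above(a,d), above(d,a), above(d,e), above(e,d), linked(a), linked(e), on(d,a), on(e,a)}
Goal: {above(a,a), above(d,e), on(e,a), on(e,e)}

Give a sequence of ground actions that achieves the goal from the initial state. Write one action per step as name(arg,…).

1. flip(d,a)  →  {above(d,a), above(d,e), above(e,d), linked(a), linked(e), on(a,a), on(d,a), on(e,a)}
2. free(a)  →  {above(a,a), above(d,a), above(d,e), above(e,d), linked(a), linked(e), on(a,a), on(d,a), on(e,a)}
3. flip(d,e)  →  {above(a,a), above(d,a), above(d,e), linked(a), linked(e), on(a,a), on(d,a), on(e,a), on(e,e)}

flip(d,a); free(a); flip(d,e)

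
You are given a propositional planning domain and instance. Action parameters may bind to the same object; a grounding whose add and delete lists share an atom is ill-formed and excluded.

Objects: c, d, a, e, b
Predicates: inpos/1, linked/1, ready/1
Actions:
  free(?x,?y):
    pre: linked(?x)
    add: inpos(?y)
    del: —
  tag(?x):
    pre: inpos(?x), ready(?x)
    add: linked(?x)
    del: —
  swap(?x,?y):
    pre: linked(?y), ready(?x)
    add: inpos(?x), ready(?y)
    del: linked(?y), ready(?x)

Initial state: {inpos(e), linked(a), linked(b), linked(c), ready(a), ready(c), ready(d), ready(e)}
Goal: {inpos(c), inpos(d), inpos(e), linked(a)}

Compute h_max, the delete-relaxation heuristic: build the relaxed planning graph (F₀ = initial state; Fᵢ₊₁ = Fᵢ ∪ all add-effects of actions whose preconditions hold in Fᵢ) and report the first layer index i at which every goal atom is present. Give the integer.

1

F0 = init (8 atoms)
F1 = F0 ∪ {inpos(a), inpos(b), inpos(c), inpos(d), linked(e), ready(b)}  (14 atoms)
goal ⊆ F1  ⇒  h_max = 1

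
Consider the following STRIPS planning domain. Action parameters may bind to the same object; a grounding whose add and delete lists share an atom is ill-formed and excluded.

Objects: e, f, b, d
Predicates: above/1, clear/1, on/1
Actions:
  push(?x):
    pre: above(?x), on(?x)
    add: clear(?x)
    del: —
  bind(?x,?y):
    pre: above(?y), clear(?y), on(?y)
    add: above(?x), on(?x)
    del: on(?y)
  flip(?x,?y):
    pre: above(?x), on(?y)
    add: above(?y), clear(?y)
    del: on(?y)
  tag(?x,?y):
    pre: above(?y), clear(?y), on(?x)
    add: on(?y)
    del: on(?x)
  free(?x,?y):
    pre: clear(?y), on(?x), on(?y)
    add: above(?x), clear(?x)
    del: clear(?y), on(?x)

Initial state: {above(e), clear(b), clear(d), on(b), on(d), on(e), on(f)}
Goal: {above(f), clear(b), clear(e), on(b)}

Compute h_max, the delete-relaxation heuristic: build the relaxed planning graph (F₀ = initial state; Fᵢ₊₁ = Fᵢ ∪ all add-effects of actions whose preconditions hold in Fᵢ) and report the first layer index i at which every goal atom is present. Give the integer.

F0 = init (7 atoms)
F1 = F0 ∪ {above(b), above(d), above(f), clear(e), clear(f)}  (12 atoms)
goal ⊆ F1  ⇒  h_max = 1

1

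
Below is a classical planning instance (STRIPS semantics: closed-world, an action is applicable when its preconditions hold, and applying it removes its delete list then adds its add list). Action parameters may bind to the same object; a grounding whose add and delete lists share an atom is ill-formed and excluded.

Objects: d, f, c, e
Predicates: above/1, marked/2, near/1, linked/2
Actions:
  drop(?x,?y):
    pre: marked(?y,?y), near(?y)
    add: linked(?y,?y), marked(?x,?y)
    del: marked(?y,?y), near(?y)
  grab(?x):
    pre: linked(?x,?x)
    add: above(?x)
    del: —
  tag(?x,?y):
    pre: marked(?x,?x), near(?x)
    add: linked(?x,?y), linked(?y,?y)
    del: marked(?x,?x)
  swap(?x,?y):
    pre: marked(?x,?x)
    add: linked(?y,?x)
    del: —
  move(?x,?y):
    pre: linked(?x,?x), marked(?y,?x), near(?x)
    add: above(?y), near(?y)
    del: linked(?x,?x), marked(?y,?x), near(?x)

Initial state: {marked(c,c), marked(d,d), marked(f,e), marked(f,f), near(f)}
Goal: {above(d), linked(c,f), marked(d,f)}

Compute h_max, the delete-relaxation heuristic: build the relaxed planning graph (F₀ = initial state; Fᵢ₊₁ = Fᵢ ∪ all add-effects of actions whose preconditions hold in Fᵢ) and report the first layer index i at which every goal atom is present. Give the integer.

2

F0 = init (5 atoms)
F1 = F0 ∪ {linked(c,c), linked(c,d), linked(c,f), linked(d,c), linked(d,d), linked(d,f), linked(e,c), linked(e,d), linked(e,e), linked(e,f), linked(f,c), linked(f,d), linked(f,e), linked(f,f), marked(c,f), marked(d,f), marked(e,f)}  (22 atoms)
F2 = F1 ∪ {above(c), above(d), above(e), above(f), near(c), near(d), near(e)}  (29 atoms)
goal ⊆ F2  ⇒  h_max = 2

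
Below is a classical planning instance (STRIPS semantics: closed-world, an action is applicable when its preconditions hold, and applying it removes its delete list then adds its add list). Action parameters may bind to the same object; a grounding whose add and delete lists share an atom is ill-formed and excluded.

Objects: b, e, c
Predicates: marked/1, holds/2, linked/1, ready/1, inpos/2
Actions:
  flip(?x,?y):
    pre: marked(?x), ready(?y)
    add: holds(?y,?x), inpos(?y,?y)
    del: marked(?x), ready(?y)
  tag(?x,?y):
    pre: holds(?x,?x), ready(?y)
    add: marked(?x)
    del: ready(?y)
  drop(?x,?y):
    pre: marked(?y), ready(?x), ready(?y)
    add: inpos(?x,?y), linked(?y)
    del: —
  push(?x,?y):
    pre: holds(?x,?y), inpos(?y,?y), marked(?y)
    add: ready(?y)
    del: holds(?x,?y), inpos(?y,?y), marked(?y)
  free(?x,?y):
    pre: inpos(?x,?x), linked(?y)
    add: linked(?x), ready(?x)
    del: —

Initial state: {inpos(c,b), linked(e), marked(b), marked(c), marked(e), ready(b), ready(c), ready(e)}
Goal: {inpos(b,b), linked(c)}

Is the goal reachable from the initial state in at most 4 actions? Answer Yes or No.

1. flip(b,b)  →  {holds(b,b), inpos(b,b), inpos(c,b), linked(e), marked(c), marked(e), ready(c), ready(e)}
2. drop(e,c)  →  {holds(b,b), inpos(b,b), inpos(c,b), inpos(e,c), linked(c), linked(e), marked(c), marked(e), ready(c), ready(e)}
optimal plan length = 2; 2 ≤ 4

Yes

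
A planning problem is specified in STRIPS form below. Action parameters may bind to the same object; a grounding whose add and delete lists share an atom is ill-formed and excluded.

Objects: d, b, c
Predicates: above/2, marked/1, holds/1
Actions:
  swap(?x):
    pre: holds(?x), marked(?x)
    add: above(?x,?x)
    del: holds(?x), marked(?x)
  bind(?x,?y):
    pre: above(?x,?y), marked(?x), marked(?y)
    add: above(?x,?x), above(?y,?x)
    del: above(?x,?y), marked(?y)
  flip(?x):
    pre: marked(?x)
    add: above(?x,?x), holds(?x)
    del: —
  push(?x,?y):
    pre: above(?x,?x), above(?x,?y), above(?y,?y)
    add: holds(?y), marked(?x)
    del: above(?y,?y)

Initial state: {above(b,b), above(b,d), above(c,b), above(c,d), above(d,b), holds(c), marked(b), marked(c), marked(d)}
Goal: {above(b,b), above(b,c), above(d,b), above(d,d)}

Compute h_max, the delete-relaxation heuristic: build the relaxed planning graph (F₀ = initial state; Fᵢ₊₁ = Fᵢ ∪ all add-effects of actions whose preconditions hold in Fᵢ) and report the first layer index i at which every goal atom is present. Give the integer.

1

F0 = init (9 atoms)
F1 = F0 ∪ {above(b,c), above(c,c), above(d,c), above(d,d), holds(b), holds(d)}  (15 atoms)
goal ⊆ F1  ⇒  h_max = 1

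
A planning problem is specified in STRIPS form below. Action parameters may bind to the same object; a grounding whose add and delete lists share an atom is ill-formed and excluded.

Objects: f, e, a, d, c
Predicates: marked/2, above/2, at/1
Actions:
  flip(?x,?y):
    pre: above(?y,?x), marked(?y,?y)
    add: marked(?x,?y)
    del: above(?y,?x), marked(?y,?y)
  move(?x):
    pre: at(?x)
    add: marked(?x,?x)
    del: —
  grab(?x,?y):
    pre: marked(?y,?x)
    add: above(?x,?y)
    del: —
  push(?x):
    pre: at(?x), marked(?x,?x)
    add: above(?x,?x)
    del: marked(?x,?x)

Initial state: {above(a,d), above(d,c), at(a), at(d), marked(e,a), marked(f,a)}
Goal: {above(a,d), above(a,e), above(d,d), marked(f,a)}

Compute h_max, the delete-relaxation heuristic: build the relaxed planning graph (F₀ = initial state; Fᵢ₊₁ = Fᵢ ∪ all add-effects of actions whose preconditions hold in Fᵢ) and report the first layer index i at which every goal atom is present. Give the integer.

F0 = init (6 atoms)
F1 = F0 ∪ {above(a,e), above(a,f), marked(a,a), marked(d,d)}  (10 atoms)
F2 = F1 ∪ {above(a,a), above(d,d), marked(c,d), marked(d,a)}  (14 atoms)
goal ⊆ F2  ⇒  h_max = 2

2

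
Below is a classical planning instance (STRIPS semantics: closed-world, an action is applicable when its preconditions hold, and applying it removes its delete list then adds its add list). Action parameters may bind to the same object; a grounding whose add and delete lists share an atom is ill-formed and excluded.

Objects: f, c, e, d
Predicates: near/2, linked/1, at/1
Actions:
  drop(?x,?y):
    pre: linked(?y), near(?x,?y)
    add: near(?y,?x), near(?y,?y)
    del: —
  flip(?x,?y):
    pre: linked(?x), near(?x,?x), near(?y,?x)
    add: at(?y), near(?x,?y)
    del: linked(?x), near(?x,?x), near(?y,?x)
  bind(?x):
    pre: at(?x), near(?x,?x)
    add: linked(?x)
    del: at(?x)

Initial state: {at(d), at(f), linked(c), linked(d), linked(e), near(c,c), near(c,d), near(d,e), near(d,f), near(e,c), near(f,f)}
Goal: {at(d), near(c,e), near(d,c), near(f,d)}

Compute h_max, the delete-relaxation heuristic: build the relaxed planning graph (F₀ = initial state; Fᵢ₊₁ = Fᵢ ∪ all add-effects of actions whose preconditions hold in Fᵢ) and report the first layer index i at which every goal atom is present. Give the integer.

2

F0 = init (11 atoms)
F1 = F0 ∪ {at(e), linked(f), near(c,e), near(d,c), near(d,d), near(e,d), near(e,e)}  (18 atoms)
F2 = F1 ∪ {at(c), near(f,d)}  (20 atoms)
goal ⊆ F2  ⇒  h_max = 2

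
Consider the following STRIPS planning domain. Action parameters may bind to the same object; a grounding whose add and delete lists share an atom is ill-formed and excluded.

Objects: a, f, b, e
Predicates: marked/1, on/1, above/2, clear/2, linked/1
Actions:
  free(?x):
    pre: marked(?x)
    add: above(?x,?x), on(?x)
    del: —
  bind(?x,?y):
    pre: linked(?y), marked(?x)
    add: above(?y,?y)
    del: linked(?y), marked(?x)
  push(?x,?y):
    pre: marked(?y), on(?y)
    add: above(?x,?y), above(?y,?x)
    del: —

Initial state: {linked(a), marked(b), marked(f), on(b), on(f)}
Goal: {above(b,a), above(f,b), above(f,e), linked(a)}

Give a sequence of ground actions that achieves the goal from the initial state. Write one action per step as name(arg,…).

1. push(a,b)  →  {above(a,b), above(b,a), linked(a), marked(b), marked(f), on(b), on(f)}
2. push(f,b)  →  {above(a,b), above(b,a), above(b,f), above(f,b), linked(a), marked(b), marked(f), on(b), on(f)}
3. push(e,f)  →  {above(a,b), above(b,a), above(b,f), above(e,f), above(f,b), above(f,e), linked(a), marked(b), marked(f), on(b), on(f)}

push(a,b); push(f,b); push(e,f)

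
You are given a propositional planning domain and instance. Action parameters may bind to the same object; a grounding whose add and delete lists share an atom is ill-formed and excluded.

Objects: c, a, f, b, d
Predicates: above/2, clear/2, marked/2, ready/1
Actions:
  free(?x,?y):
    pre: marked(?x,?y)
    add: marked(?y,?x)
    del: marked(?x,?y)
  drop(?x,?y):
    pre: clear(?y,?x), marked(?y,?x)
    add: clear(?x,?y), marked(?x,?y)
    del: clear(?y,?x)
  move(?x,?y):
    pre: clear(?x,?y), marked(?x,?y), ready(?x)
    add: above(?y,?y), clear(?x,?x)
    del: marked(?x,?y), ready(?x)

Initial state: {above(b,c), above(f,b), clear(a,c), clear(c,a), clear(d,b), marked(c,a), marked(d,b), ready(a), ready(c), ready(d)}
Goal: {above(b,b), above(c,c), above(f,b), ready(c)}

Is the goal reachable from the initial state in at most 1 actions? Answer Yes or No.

1. free(c,a)  →  {above(b,c), above(f,b), clear(a,c), clear(c,a), clear(d,b), marked(a,c), marked(d,b), ready(a), ready(c), ready(d)}
2. move(a,c)  →  {above(b,c), above(c,c), above(f,b), clear(a,a), clear(a,c), clear(c,a), clear(d,b), marked(d,b), ready(c), ready(d)}
3. move(d,b)  →  {above(b,b), above(b,c), above(c,c), above(f,b), clear(a,a), clear(a,c), clear(c,a), clear(d,b), clear(d,d), ready(c)}
optimal plan length = 3; 3 > 1

No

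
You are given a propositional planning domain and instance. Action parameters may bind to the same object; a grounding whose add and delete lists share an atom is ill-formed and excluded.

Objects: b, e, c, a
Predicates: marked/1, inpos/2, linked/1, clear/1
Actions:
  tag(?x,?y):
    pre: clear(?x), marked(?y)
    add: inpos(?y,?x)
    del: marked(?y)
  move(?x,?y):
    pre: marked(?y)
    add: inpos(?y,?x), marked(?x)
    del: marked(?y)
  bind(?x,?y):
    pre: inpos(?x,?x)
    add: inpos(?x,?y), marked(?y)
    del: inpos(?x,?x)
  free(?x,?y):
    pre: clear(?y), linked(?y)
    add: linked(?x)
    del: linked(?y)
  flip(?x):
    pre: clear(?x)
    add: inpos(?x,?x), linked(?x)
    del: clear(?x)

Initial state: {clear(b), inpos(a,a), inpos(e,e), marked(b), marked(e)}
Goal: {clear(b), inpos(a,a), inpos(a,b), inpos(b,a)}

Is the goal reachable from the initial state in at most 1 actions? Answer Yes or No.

No

1. move(a,b)  →  {clear(b), inpos(a,a), inpos(b,a), inpos(e,e), marked(a), marked(e)}
2. tag(b,a)  →  {clear(b), inpos(a,a), inpos(a,b), inpos(b,a), inpos(e,e), marked(e)}
optimal plan length = 2; 2 > 1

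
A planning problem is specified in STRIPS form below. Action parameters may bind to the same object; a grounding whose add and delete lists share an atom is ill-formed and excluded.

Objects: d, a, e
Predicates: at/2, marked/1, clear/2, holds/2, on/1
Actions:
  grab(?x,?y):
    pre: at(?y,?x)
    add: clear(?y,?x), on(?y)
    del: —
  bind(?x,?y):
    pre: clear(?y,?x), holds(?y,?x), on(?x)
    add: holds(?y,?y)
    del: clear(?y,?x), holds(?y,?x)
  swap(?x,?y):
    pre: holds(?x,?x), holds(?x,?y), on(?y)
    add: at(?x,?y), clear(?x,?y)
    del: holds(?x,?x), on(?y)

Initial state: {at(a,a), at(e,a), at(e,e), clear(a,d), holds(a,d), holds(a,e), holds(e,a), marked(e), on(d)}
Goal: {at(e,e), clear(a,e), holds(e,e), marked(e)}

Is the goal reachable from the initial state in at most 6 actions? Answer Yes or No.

Yes

1. grab(a,a)  →  {at(a,a), at(e,a), at(e,e), clear(a,a), clear(a,d), holds(a,d), holds(a,e), holds(e,a), marked(e), on(a), on(d)}
2. grab(a,e)  →  {at(a,a), at(e,a), at(e,e), clear(a,a), clear(a,d), clear(e,a), holds(a,d), holds(a,e), holds(e,a), marked(e), on(a), on(d), on(e)}
3. bind(d,a)  →  {at(a,a), at(e,a), at(e,e), clear(a,a), clear(e,a), holds(a,a), holds(a,e), holds(e,a), marked(e), on(a), on(d), on(e)}
4. bind(a,e)  →  {at(a,a), at(e,a), at(e,e), clear(a,a), holds(a,a), holds(a,e), holds(e,e), marked(e), on(a), on(d), on(e)}
5. swap(a,e)  →  {at(a,a), at(a,e), at(e,a), at(e,e), clear(a,a), clear(a,e), holds(a,e), holds(e,e), marked(e), on(a), on(d)}
optimal plan length = 5; 5 ≤ 6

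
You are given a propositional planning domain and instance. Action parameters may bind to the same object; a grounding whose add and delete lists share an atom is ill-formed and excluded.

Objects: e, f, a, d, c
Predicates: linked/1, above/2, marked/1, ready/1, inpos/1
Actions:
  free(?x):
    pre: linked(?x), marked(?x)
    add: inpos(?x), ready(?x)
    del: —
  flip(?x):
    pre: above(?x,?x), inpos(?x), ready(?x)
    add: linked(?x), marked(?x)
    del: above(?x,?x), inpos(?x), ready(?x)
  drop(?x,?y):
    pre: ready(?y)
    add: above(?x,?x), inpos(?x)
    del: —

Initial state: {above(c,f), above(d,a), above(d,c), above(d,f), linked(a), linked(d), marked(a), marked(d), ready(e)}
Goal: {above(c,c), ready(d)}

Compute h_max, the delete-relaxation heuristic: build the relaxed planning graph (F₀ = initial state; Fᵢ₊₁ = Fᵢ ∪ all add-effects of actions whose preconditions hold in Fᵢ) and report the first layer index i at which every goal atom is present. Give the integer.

F0 = init (9 atoms)
F1 = F0 ∪ {above(a,a), above(c,c), above(d,d), above(e,e), above(f,f), inpos(a), inpos(c), inpos(d), inpos(e), inpos(f), ready(a), ready(d)}  (21 atoms)
goal ⊆ F1  ⇒  h_max = 1

1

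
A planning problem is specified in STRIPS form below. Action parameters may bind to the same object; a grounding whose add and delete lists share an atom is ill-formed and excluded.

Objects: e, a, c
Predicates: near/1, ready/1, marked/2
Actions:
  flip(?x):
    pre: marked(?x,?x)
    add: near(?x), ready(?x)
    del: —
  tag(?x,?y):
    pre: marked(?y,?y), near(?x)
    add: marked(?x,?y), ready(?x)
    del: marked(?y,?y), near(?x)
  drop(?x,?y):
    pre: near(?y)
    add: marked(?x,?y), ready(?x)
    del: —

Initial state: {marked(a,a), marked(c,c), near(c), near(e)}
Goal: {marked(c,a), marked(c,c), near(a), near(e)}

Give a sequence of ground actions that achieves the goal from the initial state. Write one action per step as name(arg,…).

1. flip(a)  →  {marked(a,a), marked(c,c), near(a), near(c), near(e), ready(a)}
2. tag(c,a)  →  {marked(c,a), marked(c,c), near(a), near(e), ready(a), ready(c)}

flip(a); tag(c,a)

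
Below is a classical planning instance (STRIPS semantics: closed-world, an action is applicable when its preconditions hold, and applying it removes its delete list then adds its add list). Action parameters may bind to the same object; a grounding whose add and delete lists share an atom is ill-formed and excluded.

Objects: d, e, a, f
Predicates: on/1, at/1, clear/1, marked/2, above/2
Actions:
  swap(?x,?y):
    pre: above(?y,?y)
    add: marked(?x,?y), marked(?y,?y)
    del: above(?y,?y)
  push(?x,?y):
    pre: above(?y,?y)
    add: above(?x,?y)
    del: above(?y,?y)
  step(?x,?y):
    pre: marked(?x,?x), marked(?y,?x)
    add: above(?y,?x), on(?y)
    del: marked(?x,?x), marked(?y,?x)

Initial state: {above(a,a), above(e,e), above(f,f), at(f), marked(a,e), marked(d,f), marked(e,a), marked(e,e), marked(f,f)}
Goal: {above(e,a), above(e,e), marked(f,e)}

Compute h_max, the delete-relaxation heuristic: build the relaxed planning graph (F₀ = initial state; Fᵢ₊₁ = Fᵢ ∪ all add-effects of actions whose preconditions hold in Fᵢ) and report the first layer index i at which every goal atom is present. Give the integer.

1

F0 = init (9 atoms)
F1 = F0 ∪ {above(a,e), above(a,f), above(d,a), above(d,e), above(d,f), above(e,a), above(e,f), above(f,a), above(f,e), marked(a,a), marked(a,f), marked(d,a), marked(d,e), marked(e,f), marked(f,a), marked(f,e), on(a), on(d), on(e), on(f)}  (29 atoms)
goal ⊆ F1  ⇒  h_max = 1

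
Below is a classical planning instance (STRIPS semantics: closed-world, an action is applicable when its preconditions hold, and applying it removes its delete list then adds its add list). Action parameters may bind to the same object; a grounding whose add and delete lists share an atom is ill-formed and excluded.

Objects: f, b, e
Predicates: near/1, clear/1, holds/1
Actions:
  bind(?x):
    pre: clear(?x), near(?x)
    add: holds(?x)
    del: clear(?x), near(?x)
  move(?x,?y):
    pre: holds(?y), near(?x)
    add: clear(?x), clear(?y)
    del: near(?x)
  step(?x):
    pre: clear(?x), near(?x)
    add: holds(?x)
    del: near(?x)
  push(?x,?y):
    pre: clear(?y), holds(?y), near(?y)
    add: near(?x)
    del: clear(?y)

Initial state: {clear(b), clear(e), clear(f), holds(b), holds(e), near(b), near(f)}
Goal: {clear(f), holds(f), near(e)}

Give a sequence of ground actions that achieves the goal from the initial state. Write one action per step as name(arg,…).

step(f); push(e,b)

1. step(f)  →  {clear(b), clear(e), clear(f), holds(b), holds(e), holds(f), near(b)}
2. push(e,b)  →  {clear(e), clear(f), holds(b), holds(e), holds(f), near(b), near(e)}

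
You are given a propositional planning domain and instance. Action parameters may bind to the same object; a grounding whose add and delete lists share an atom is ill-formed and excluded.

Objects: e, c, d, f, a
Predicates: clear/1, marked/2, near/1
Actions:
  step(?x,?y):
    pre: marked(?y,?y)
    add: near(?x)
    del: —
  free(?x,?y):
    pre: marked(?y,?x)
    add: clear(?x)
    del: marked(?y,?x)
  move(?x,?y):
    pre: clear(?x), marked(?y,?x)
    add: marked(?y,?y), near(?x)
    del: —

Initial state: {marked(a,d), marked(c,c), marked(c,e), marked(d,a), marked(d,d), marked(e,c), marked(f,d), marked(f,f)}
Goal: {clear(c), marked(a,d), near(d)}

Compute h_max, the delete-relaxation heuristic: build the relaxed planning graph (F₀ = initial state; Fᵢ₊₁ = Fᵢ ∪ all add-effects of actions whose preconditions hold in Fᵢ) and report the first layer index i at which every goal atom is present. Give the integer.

F0 = init (8 atoms)
F1 = F0 ∪ {clear(a), clear(c), clear(d), clear(e), clear(f), near(a), near(c), near(d), near(e), near(f)}  (18 atoms)
goal ⊆ F1  ⇒  h_max = 1

1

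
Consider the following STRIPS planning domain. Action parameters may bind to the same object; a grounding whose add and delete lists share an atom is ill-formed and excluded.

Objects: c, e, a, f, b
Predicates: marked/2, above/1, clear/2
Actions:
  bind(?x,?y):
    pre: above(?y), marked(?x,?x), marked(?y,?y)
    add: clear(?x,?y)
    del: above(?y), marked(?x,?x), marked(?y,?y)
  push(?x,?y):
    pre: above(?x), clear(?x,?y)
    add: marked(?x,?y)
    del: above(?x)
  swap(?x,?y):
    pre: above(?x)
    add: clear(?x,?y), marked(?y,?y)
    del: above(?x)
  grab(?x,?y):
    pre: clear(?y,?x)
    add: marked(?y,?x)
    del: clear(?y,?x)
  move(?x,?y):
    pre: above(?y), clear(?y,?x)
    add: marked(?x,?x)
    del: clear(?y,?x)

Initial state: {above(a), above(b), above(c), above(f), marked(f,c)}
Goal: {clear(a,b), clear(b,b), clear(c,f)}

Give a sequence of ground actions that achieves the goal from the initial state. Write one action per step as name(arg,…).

swap(c,f); swap(a,b); bind(b,b)

1. swap(c,f)  →  {above(a), above(b), above(f), clear(c,f), marked(f,c), marked(f,f)}
2. swap(a,b)  →  {above(b), above(f), clear(a,b), clear(c,f), marked(b,b), marked(f,c), marked(f,f)}
3. bind(b,b)  →  {above(f), clear(a,b), clear(b,b), clear(c,f), marked(f,c), marked(f,f)}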